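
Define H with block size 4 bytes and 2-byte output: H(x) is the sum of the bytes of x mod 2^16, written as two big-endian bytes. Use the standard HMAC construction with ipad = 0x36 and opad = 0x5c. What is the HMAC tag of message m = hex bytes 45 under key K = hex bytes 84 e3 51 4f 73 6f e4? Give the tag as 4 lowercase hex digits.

Key hex bytes 84 e3 51 4f 73 6f e4 is 7 bytes > B = 4, so hash it first: H(key) = 03 cd, then zero-pad to 4 bytes: K' = 03 cd 00 00.
K' ⊕ ipad = 35 fb 36 36.  K' ⊕ opad = 5f 91 5c 5c.
Inner input = (K'⊕ipad) ∥ m = 35 fb 36 36 ∥ 45.
Inner hash: sum = 53+251+54+54+69 = 481 → 01 e1.
Outer input = (K'⊕opad) ∥ inner = 5f 91 5c 5c ∥ 01 e1.
Outer hash (tag): sum = 95+145+92+92+1+225 = 650 → 02 8a.

028a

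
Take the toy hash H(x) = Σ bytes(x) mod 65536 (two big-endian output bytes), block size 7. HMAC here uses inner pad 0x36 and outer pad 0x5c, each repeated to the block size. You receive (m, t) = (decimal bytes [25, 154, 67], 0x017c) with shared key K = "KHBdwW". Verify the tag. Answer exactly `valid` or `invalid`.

Key "KHBdwW" = 4b 48 42 64 77 57 is 6 bytes ≤ B = 7; zero-pad to 7 bytes: K' = 4b 48 42 64 77 57 00.
K' ⊕ ipad = 7d 7e 74 52 41 61 36; K' ⊕ opad = 17 14 1e 38 2b 0b 5c.
Inner hash: sum = 125+126+116+82+65+97+54+25+154+67 = 911 → 03 8f.
Outer hash (recomputed tag): sum = 23+20+30+56+43+11+92+3+143 = 421 → 01 a5.
Recomputed tag = 01a5; claimed = 017c → mismatch.

invalid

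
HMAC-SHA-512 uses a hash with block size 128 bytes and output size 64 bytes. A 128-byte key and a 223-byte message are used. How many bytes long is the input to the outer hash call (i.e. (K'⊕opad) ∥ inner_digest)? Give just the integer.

Key is 128 ≤ 128 bytes, zero-padded: |K'| = 128.
Outer input = (K'⊕opad) ∥ H(inner) → 128 + 64 = 192 bytes.

192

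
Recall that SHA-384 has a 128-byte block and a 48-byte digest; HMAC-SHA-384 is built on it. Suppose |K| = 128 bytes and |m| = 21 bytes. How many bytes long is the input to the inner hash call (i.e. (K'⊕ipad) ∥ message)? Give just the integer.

Key is 128 ≤ 128 bytes, zero-padded: |K'| = 128.
Inner input = (K'⊕ipad) ∥ m → 128 + 21 = 149 bytes.

149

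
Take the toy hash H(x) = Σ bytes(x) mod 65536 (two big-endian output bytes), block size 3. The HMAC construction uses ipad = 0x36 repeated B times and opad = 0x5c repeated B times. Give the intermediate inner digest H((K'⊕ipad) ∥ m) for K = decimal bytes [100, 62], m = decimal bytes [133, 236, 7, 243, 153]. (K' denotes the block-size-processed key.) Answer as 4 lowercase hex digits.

Key decimal bytes [100, 62] = 64 3e is 2 bytes ≤ B = 3; zero-pad to 3 bytes: K' = 64 3e 00.
K' ⊕ ipad = 52 08 36.
Inner input = 52 08 36 ∥ 85 ec 07 f3 99.
Inner hash: sum = 82+8+54+133+236+7+243+153 = 916 → 03 94.

0394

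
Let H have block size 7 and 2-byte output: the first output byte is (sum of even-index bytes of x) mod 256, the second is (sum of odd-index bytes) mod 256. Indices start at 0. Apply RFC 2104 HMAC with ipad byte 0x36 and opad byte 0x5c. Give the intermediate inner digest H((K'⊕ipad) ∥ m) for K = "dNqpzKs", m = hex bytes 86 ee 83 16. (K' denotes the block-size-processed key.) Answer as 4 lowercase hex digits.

2e44

Key "dNqpzKs" = 64 4e 71 70 7a 4b 73 is exactly B = 7 bytes: K' = 64 4e 71 70 7a 4b 73.
K' ⊕ ipad = 52 78 47 46 4c 7d 45.
Inner input = 52 78 47 46 4c 7d 45 ∥ 86 ee 83 16.
Inner hash: even-index sum = 558 mod 256 = 46; odd-index sum = 580 mod 256 = 68 → 2e 44.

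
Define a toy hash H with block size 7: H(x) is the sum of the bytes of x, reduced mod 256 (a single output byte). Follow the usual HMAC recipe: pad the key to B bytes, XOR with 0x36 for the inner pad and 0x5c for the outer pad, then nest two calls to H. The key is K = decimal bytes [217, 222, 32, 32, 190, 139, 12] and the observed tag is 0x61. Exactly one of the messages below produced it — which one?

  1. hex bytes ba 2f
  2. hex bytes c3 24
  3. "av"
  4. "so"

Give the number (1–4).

Key decimal bytes [217, 222, 32, 32, 190, 139, 12] = d9 de 20 20 be 8b 0c is exactly B = 7 bytes: K' = d9 de 20 20 be 8b 0c.
K' ⊕ ipad = ef e8 16 16 88 bd 3a; K' ⊕ opad = 85 82 7c 7c e2 d7 50.
m1: inner = H(ef e8 16 16 88 bd 3a ba 2f) = 6b; tag = H(85 82 7c 7c e2 d7 50 6b) = 73
m2: inner = H(ef e8 16 16 88 bd 3a c3 24) = 69; tag = H(85 82 7c 7c e2 d7 50 69) = 71
m3: inner = H(ef e8 16 16 88 bd 3a 61 76) = 59; tag = H(85 82 7c 7c e2 d7 50 59) = 61 ← matches
m4: inner = H(ef e8 16 16 88 bd 3a 73 6f) = 64; tag = H(85 82 7c 7c e2 d7 50 64) = 6c

3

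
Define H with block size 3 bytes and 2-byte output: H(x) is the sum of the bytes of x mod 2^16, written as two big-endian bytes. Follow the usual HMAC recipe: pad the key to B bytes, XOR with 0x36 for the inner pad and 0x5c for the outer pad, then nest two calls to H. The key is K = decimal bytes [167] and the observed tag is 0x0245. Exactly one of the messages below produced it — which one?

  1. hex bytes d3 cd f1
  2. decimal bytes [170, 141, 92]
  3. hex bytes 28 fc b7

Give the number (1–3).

2

Key decimal bytes [167] = a7 is 1 byte ≤ B = 3; zero-pad to 3 bytes: K' = a7 00 00.
K' ⊕ ipad = 91 36 36; K' ⊕ opad = fb 5c 5c.
m1: inner = H(91 36 36 d3 cd f1) = 03 8e; tag = H(fb 5c 5c 03 8e) = 0244
m2: inner = H(91 36 36 aa 8d 5c) = 02 90; tag = H(fb 5c 5c 02 90) = 0245 ← matches
m3: inner = H(91 36 36 28 fc b7) = 02 d8; tag = H(fb 5c 5c 02 d8) = 028d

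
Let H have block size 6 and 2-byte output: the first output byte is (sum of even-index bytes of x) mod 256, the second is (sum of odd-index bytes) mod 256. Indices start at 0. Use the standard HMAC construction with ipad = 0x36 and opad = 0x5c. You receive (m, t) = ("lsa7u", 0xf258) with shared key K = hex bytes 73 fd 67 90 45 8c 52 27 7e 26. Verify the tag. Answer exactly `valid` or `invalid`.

Key hex bytes 73 fd 67 90 45 8c 52 27 7e 26 is 10 bytes > B = 6, so hash it first: H(key) = ef 66, then zero-pad to 6 bytes: K' = ef 66 00 00 00 00.
K' ⊕ ipad = d9 50 36 36 36 36; K' ⊕ opad = b3 3a 5c 5c 5c 5c.
Inner hash: even-index sum = 647 mod 256 = 135; odd-index sum = 358 mod 256 = 102 → 87 66.
Outer hash (recomputed tag): even-index sum = 498 mod 256 = 242; odd-index sum = 344 mod 256 = 88 → f2 58.
Recomputed tag = f258; claimed = f258 → match.

valid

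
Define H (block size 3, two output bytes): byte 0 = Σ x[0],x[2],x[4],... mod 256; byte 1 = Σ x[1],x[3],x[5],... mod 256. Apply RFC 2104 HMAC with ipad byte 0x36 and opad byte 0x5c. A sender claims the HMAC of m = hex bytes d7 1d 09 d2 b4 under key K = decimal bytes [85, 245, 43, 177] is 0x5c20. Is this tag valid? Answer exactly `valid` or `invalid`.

invalid

Key decimal bytes [85, 245, 43, 177] = 55 f5 2b b1 is 4 bytes > B = 3, so hash it first: H(key) = 80 a6, then zero-pad to 3 bytes: K' = 80 a6 00.
K' ⊕ ipad = b6 90 36; K' ⊕ opad = dc fa 5c.
Inner hash: even-index sum = 475 mod 256 = 219; odd-index sum = 548 mod 256 = 36 → db 24.
Outer hash (recomputed tag): even-index sum = 348 mod 256 = 92; odd-index sum = 469 mod 256 = 213 → 5c d5.
Recomputed tag = 5cd5; claimed = 5c20 → mismatch.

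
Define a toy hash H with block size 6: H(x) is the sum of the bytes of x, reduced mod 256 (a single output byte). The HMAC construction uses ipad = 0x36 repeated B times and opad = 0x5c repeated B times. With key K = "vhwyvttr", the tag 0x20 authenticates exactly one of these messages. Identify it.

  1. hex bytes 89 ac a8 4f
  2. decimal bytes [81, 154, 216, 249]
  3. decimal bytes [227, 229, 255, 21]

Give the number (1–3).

Key "vhwyvttr" = 76 68 77 79 76 74 74 72 is 8 bytes > B = 6, so hash it first: H(key) = 9e, then zero-pad to 6 bytes: K' = 9e 00 00 00 00 00.
K' ⊕ ipad = a8 36 36 36 36 36; K' ⊕ opad = c2 5c 5c 5c 5c 5c.
m1: inner = H(a8 36 36 36 36 36 89 ac a8 4f) = e2; tag = H(c2 5c 5c 5c 5c 5c e2) = 70
m2: inner = H(a8 36 36 36 36 36 51 9a d8 f9) = 72; tag = H(c2 5c 5c 5c 5c 5c 72) = 00
m3: inner = H(a8 36 36 36 36 36 e3 e5 ff 15) = 92; tag = H(c2 5c 5c 5c 5c 5c 92) = 20 ← matches

3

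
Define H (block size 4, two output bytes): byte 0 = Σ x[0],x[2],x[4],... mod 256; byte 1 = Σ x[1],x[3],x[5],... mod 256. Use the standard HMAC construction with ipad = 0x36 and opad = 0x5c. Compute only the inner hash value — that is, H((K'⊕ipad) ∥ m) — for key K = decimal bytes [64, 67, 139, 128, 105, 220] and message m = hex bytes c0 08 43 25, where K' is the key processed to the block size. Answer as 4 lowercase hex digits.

3b0c

Key decimal bytes [64, 67, 139, 128, 105, 220] = 40 43 8b 80 69 dc is 6 bytes > B = 4, so hash it first: H(key) = 34 9f, then zero-pad to 4 bytes: K' = 34 9f 00 00.
K' ⊕ ipad = 02 a9 36 36.
Inner input = 02 a9 36 36 ∥ c0 08 43 25.
Inner hash: even-index sum = 315 mod 256 = 59; odd-index sum = 268 mod 256 = 12 → 3b 0c.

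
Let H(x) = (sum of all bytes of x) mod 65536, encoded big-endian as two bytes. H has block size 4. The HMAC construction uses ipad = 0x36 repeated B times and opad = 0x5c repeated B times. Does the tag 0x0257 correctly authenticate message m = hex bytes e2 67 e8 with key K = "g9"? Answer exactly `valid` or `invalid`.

Key "g9" = 67 39 is 2 bytes ≤ B = 4; zero-pad to 4 bytes: K' = 67 39 00 00.
K' ⊕ ipad = 51 0f 36 36; K' ⊕ opad = 3b 65 5c 5c.
Inner hash: sum = 81+15+54+54+226+103+232 = 765 → 02 fd.
Outer hash (recomputed tag): sum = 59+101+92+92+2+253 = 599 → 02 57.
Recomputed tag = 0257; claimed = 0257 → match.

valid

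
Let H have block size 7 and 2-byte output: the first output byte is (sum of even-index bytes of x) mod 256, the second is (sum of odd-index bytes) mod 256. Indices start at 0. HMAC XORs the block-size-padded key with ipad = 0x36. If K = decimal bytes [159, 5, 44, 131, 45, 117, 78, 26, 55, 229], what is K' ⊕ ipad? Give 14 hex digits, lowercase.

Key decimal bytes [159, 5, 44, 131, 45, 117, 78, 26, 55, 229] = 9f 05 2c 83 2d 75 4e 1a 37 e5 is 10 bytes > B = 7, so hash it first: H(key) = 7d fc, then zero-pad to 7 bytes: K' = 7d fc 00 00 00 00 00.
XOR each byte with 0x36: 7d⊕36=4b, fc⊕36=ca, 00⊕36=36, 00⊕36=36, 00⊕36=36, 00⊕36=36, 00⊕36=36.

4bca3636363636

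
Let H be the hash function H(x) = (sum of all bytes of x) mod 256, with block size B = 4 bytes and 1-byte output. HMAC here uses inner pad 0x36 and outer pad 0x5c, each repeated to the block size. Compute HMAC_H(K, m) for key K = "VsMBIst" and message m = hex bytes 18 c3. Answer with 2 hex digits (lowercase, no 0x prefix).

Key "VsMBIst" = 56 73 4d 42 49 73 74 is 7 bytes > B = 4, so hash it first: H(key) = 88, then zero-pad to 4 bytes: K' = 88 00 00 00.
K' ⊕ ipad = be 36 36 36.  K' ⊕ opad = d4 5c 5c 5c.
Inner input = (K'⊕ipad) ∥ m = be 36 36 36 ∥ 18 c3.
Inner hash: sum = 190+54+54+54+24+195 = 571; mod 256 = 59 → 3b.
Outer input = (K'⊕opad) ∥ inner = d4 5c 5c 5c ∥ 3b.
Outer hash (tag): sum = 212+92+92+92+59 = 547; mod 256 = 35 → 23.

23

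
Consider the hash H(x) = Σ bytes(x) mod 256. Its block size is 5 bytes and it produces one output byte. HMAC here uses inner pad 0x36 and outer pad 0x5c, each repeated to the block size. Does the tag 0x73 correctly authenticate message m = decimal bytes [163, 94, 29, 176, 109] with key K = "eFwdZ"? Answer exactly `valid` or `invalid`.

invalid

Key "eFwdZ" = 65 46 77 64 5a is exactly B = 5 bytes: K' = 65 46 77 64 5a.
K' ⊕ ipad = 53 70 41 52 6c; K' ⊕ opad = 39 1a 2b 38 06.
Inner hash: sum = 83+112+65+82+108+163+94+29+176+109 = 1021; mod 256 = 253 → fd.
Outer hash (recomputed tag): sum = 57+26+43+56+6+253 = 441; mod 256 = 185 → b9.
Recomputed tag = b9; claimed = 73 → mismatch.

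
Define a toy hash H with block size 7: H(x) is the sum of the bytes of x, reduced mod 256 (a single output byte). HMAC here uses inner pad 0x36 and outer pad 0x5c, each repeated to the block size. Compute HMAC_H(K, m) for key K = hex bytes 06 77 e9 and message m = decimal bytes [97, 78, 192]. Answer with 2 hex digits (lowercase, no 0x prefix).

41

Key hex bytes 06 77 e9 is 3 bytes ≤ B = 7; zero-pad to 7 bytes: K' = 06 77 e9 00 00 00 00.
K' ⊕ ipad = 30 41 df 36 36 36 36.  K' ⊕ opad = 5a 2b b5 5c 5c 5c 5c.
Inner input = (K'⊕ipad) ∥ m = 30 41 df 36 36 36 36 ∥ 61 4e c0.
Inner hash: sum = 48+65+223+54+54+54+54+97+78+192 = 919; mod 256 = 151 → 97.
Outer input = (K'⊕opad) ∥ inner = 5a 2b b5 5c 5c 5c 5c ∥ 97.
Outer hash (tag): sum = 90+43+181+92+92+92+92+151 = 833; mod 256 = 65 → 41.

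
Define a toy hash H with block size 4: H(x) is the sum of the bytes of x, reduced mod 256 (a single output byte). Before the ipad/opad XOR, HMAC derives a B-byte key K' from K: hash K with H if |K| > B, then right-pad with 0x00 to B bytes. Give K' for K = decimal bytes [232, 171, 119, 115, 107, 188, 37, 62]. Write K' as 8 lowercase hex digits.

07000000

|K| = 8 > B = 4, so first hash the key.
H(K): sum = 232+171+119+115+107+188+37+62 = 1031; mod 256 = 7 → 07.
Zero-pad H(K) = 07 to 4 bytes: K' = 07 00 00 00.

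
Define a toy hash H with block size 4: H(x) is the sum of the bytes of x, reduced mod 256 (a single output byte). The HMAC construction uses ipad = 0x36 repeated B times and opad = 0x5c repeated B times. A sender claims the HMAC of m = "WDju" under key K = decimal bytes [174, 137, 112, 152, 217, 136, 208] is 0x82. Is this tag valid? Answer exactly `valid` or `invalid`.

Key decimal bytes [174, 137, 112, 152, 217, 136, 208] = ae 89 70 98 d9 88 d0 is 7 bytes > B = 4, so hash it first: H(key) = 70, then zero-pad to 4 bytes: K' = 70 00 00 00.
K' ⊕ ipad = 46 36 36 36; K' ⊕ opad = 2c 5c 5c 5c.
Inner hash: sum = 70+54+54+54+87+68+106+117 = 610; mod 256 = 98 → 62.
Outer hash (recomputed tag): sum = 44+92+92+92+98 = 418; mod 256 = 162 → a2.
Recomputed tag = a2; claimed = 82 → mismatch.

invalid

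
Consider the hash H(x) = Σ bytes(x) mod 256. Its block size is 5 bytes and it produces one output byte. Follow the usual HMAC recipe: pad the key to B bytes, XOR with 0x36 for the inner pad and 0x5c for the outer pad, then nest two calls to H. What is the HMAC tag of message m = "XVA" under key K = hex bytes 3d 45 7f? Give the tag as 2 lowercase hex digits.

77

Key hex bytes 3d 45 7f is 3 bytes ≤ B = 5; zero-pad to 5 bytes: K' = 3d 45 7f 00 00.
K' ⊕ ipad = 0b 73 49 36 36.  K' ⊕ opad = 61 19 23 5c 5c.
Inner input = (K'⊕ipad) ∥ m = 0b 73 49 36 36 ∥ 58 56 41.
Inner hash: sum = 11+115+73+54+54+88+86+65 = 546; mod 256 = 34 → 22.
Outer input = (K'⊕opad) ∥ inner = 61 19 23 5c 5c ∥ 22.
Outer hash (tag): sum = 97+25+35+92+92+34 = 375; mod 256 = 119 → 77.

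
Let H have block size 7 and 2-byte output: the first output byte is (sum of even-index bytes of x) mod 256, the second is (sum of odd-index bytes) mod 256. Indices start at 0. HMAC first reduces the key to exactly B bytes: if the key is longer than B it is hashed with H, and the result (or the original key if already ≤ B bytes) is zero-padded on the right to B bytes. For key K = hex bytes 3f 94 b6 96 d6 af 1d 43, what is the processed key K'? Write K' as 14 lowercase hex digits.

e81c0000000000

|K| = 8 > B = 7, so first hash the key.
H(K): even-index sum = 488 mod 256 = 232; odd-index sum = 540 mod 256 = 28 → e8 1c.
Zero-pad H(K) = e8 1c to 7 bytes: K' = e8 1c 00 00 00 00 00.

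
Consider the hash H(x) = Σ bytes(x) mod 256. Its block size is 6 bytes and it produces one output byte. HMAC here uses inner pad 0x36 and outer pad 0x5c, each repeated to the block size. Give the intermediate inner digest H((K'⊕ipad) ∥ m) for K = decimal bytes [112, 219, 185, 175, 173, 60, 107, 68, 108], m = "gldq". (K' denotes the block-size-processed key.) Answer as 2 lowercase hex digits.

37

Key decimal bytes [112, 219, 185, 175, 173, 60, 107, 68, 108] = 70 db b9 af ad 3c 6b 44 6c is 9 bytes > B = 6, so hash it first: H(key) = b7, then zero-pad to 6 bytes: K' = b7 00 00 00 00 00.
K' ⊕ ipad = 81 36 36 36 36 36.
Inner input = 81 36 36 36 36 36 ∥ 67 6c 64 71.
Inner hash: sum = 129+54+54+54+54+54+103+108+100+113 = 823; mod 256 = 55 → 37.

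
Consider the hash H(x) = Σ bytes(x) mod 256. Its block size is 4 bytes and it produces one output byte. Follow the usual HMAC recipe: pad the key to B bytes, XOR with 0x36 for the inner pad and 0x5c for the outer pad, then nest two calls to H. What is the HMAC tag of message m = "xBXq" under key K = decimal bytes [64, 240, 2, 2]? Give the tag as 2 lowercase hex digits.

ab

Key decimal bytes [64, 240, 2, 2] = 40 f0 02 02 is exactly B = 4 bytes: K' = 40 f0 02 02.
K' ⊕ ipad = 76 c6 34 34.  K' ⊕ opad = 1c ac 5e 5e.
Inner input = (K'⊕ipad) ∥ m = 76 c6 34 34 ∥ 78 42 58 71.
Inner hash: sum = 118+198+52+52+120+66+88+113 = 807; mod 256 = 39 → 27.
Outer input = (K'⊕opad) ∥ inner = 1c ac 5e 5e ∥ 27.
Outer hash (tag): sum = 28+172+94+94+39 = 427; mod 256 = 171 → ab.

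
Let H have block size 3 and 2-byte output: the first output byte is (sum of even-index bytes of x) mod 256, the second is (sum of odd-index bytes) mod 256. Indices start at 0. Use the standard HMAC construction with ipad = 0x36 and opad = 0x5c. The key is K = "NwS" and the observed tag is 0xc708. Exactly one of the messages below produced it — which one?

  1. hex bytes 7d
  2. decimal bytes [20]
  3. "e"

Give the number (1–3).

3

Key "NwS" = 4e 77 53 is exactly B = 3 bytes: K' = 4e 77 53.
K' ⊕ ipad = 78 41 65; K' ⊕ opad = 12 2b 0f.
m1: inner = H(78 41 65 7d) = dd be; tag = H(12 2b 0f dd be) = df08
m2: inner = H(78 41 65 14) = dd 55; tag = H(12 2b 0f dd 55) = 7608
m3: inner = H(78 41 65 65) = dd a6; tag = H(12 2b 0f dd a6) = c708 ← matches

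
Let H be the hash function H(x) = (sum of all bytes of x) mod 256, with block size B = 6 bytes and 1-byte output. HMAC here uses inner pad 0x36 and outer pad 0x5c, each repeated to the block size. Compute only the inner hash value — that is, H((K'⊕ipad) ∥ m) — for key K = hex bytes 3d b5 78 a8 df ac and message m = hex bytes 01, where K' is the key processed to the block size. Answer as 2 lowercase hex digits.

fe

Key hex bytes 3d b5 78 a8 df ac is exactly B = 6 bytes: K' = 3d b5 78 a8 df ac.
K' ⊕ ipad = 0b 83 4e 9e e9 9a.
Inner input = 0b 83 4e 9e e9 9a ∥ 01.
Inner hash: sum = 11+131+78+158+233+154+1 = 766; mod 256 = 254 → fe.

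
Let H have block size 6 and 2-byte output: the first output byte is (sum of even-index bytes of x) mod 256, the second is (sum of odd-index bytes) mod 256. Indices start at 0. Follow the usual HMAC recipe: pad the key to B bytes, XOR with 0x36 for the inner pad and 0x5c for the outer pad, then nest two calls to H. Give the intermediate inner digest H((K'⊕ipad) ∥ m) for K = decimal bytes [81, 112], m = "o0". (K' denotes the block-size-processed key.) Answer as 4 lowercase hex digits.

42e2

Key decimal bytes [81, 112] = 51 70 is 2 bytes ≤ B = 6; zero-pad to 6 bytes: K' = 51 70 00 00 00 00.
K' ⊕ ipad = 67 46 36 36 36 36.
Inner input = 67 46 36 36 36 36 ∥ 6f 30.
Inner hash: even-index sum = 322 mod 256 = 66; odd-index sum = 226 mod 256 = 226 → 42 e2.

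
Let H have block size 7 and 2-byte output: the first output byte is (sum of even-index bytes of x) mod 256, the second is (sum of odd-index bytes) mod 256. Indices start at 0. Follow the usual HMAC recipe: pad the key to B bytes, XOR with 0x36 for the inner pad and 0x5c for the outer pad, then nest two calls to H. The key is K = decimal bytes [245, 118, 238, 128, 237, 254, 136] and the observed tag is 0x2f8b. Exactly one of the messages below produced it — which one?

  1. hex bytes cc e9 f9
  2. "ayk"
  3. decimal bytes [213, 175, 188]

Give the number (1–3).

3

Key decimal bytes [245, 118, 238, 128, 237, 254, 136] = f5 76 ee 80 ed fe 88 is exactly B = 7 bytes: K' = f5 76 ee 80 ed fe 88.
K' ⊕ ipad = c3 40 d8 b6 db c8 be; K' ⊕ opad = a9 2a b2 dc b1 a2 d4.
m1: inner = H(c3 40 d8 b6 db c8 be cc e9 f9) = 1d 83; tag = H(a9 2a b2 dc b1 a2 d4 1d 83) = 63c5
m2: inner = H(c3 40 d8 b6 db c8 be 61 79 6b) = ad 8a; tag = H(a9 2a b2 dc b1 a2 d4 ad 8a) = 6a55
m3: inner = H(c3 40 d8 b6 db c8 be d5 af bc) = e3 4f; tag = H(a9 2a b2 dc b1 a2 d4 e3 4f) = 2f8b ← matches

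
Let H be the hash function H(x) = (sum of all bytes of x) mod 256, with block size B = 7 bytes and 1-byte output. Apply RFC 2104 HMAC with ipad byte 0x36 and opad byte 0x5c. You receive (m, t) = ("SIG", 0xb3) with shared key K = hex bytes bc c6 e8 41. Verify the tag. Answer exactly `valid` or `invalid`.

valid

Key hex bytes bc c6 e8 41 is 4 bytes ≤ B = 7; zero-pad to 7 bytes: K' = bc c6 e8 41 00 00 00.
K' ⊕ ipad = 8a f0 de 77 36 36 36; K' ⊕ opad = e0 9a b4 1d 5c 5c 5c.
Inner hash: sum = 138+240+222+119+54+54+54+83+73+71 = 1108; mod 256 = 84 → 54.
Outer hash (recomputed tag): sum = 224+154+180+29+92+92+92+84 = 947; mod 256 = 179 → b3.
Recomputed tag = b3; claimed = b3 → match.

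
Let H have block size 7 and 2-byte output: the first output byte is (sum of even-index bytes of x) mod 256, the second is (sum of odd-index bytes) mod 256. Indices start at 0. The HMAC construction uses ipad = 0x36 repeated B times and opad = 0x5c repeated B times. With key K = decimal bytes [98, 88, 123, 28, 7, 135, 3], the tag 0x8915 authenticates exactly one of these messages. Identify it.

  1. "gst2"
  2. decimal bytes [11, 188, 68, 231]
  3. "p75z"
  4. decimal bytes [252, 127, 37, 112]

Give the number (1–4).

Key decimal bytes [98, 88, 123, 28, 7, 135, 3] = 62 58 7b 1c 07 87 03 is exactly B = 7 bytes: K' = 62 58 7b 1c 07 87 03.
K' ⊕ ipad = 54 6e 4d 2a 31 b1 35; K' ⊕ opad = 3e 04 27 40 5b db 5f.
m1: inner = H(54 6e 4d 2a 31 b1 35 67 73 74 32) = ac 24; tag = H(3e 04 27 40 5b db 5f ac 24) = 43cb
m2: inner = H(54 6e 4d 2a 31 b1 35 0b bc 44 e7) = aa 98; tag = H(3e 04 27 40 5b db 5f aa 98) = b7c9
m3: inner = H(54 6e 4d 2a 31 b1 35 70 37 35 7a) = b8 ee; tag = H(3e 04 27 40 5b db 5f b8 ee) = 0dd7
m4: inner = H(54 6e 4d 2a 31 b1 35 fc 7f 25 70) = f6 6a; tag = H(3e 04 27 40 5b db 5f f6 6a) = 8915 ← matches

4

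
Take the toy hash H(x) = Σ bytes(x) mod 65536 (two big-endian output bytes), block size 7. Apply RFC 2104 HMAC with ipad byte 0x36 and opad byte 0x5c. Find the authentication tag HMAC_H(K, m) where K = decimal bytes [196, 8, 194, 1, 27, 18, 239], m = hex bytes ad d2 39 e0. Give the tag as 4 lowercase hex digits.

0352

Key decimal bytes [196, 8, 194, 1, 27, 18, 239] = c4 08 c2 01 1b 12 ef is exactly B = 7 bytes: K' = c4 08 c2 01 1b 12 ef.
K' ⊕ ipad = f2 3e f4 37 2d 24 d9.  K' ⊕ opad = 98 54 9e 5d 47 4e b3.
Inner input = (K'⊕ipad) ∥ m = f2 3e f4 37 2d 24 d9 ∥ ad d2 39 e0.
Inner hash: sum = 242+62+244+55+45+36+217+173+210+57+224 = 1565 → 06 1d.
Outer input = (K'⊕opad) ∥ inner = 98 54 9e 5d 47 4e b3 ∥ 06 1d.
Outer hash (tag): sum = 152+84+158+93+71+78+179+6+29 = 850 → 03 52.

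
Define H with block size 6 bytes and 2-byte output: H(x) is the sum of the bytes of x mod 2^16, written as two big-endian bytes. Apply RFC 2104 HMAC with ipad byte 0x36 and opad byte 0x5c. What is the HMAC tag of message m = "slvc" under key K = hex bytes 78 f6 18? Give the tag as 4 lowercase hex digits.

02bf

Key hex bytes 78 f6 18 is 3 bytes ≤ B = 6; zero-pad to 6 bytes: K' = 78 f6 18 00 00 00.
K' ⊕ ipad = 4e c0 2e 36 36 36.  K' ⊕ opad = 24 aa 44 5c 5c 5c.
Inner input = (K'⊕ipad) ∥ m = 4e c0 2e 36 36 36 ∥ 73 6c 76 63.
Inner hash: sum = 78+192+46+54+54+54+115+108+118+99 = 918 → 03 96.
Outer input = (K'⊕opad) ∥ inner = 24 aa 44 5c 5c 5c ∥ 03 96.
Outer hash (tag): sum = 36+170+68+92+92+92+3+150 = 703 → 02 bf.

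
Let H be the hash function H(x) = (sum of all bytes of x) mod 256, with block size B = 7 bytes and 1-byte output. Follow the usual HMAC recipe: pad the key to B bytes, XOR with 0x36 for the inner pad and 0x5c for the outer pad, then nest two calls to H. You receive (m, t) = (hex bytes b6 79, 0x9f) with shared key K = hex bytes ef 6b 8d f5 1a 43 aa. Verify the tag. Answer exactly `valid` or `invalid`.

invalid

Key hex bytes ef 6b 8d f5 1a 43 aa is exactly B = 7 bytes: K' = ef 6b 8d f5 1a 43 aa.
K' ⊕ ipad = d9 5d bb c3 2c 75 9c; K' ⊕ opad = b3 37 d1 a9 46 1f f6.
Inner hash: sum = 217+93+187+195+44+117+156+182+121 = 1312; mod 256 = 32 → 20.
Outer hash (recomputed tag): sum = 179+55+209+169+70+31+246+32 = 991; mod 256 = 223 → df.
Recomputed tag = df; claimed = 9f → mismatch.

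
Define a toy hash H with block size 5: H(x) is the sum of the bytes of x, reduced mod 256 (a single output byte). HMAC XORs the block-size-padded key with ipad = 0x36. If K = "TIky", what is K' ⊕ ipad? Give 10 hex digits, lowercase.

Key "TIky" = 54 49 6b 79 is 4 bytes ≤ B = 5; zero-pad to 5 bytes: K' = 54 49 6b 79 00.
XOR each byte with 0x36: 54⊕36=62, 49⊕36=7f, 6b⊕36=5d, 79⊕36=4f, 00⊕36=36.

627f5d4f36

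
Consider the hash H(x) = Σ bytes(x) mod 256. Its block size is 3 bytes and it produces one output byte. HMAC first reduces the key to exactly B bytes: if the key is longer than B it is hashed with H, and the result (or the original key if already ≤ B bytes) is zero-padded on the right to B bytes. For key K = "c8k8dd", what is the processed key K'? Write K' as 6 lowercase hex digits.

060000

|K| = 6 > B = 3, so first hash the key.
H(K): sum = 99+56+107+56+100+100 = 518; mod 256 = 6 → 06.
Zero-pad H(K) = 06 to 3 bytes: K' = 06 00 00.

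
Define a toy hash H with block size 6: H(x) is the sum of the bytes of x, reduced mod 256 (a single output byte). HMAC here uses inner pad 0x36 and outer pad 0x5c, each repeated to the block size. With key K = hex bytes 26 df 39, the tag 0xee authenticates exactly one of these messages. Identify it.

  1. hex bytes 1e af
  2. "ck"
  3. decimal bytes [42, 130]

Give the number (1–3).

2

Key hex bytes 26 df 39 is 3 bytes ≤ B = 6; zero-pad to 6 bytes: K' = 26 df 39 00 00 00.
K' ⊕ ipad = 10 e9 0f 36 36 36; K' ⊕ opad = 7a 83 65 5c 5c 5c.
m1: inner = H(10 e9 0f 36 36 36 1e af) = 77; tag = H(7a 83 65 5c 5c 5c 77) = ed
m2: inner = H(10 e9 0f 36 36 36 63 6b) = 78; tag = H(7a 83 65 5c 5c 5c 78) = ee ← matches
m3: inner = H(10 e9 0f 36 36 36 2a 82) = 56; tag = H(7a 83 65 5c 5c 5c 56) = cc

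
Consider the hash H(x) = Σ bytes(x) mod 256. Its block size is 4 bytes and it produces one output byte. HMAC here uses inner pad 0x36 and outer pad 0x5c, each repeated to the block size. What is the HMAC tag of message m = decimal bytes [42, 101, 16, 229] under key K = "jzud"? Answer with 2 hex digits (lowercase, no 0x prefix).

7e

Key "jzud" = 6a 7a 75 64 is exactly B = 4 bytes: K' = 6a 7a 75 64.
K' ⊕ ipad = 5c 4c 43 52.  K' ⊕ opad = 36 26 29 38.
Inner input = (K'⊕ipad) ∥ m = 5c 4c 43 52 ∥ 2a 65 10 e5.
Inner hash: sum = 92+76+67+82+42+101+16+229 = 705; mod 256 = 193 → c1.
Outer input = (K'⊕opad) ∥ inner = 36 26 29 38 ∥ c1.
Outer hash (tag): sum = 54+38+41+56+193 = 382; mod 256 = 126 → 7e.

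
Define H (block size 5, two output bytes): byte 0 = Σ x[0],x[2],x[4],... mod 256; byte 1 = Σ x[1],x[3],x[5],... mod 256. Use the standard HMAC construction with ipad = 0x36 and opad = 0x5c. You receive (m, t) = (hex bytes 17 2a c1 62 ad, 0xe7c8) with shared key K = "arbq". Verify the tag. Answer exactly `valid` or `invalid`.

Key "arbq" = 61 72 62 71 is 4 bytes ≤ B = 5; zero-pad to 5 bytes: K' = 61 72 62 71 00.
K' ⊕ ipad = 57 44 54 47 36; K' ⊕ opad = 3d 2e 3e 2d 5c.
Inner hash: even-index sum = 365 mod 256 = 109; odd-index sum = 528 mod 256 = 16 → 6d 10.
Outer hash (recomputed tag): even-index sum = 231 mod 256 = 231; odd-index sum = 200 mod 256 = 200 → e7 c8.
Recomputed tag = e7c8; claimed = e7c8 → match.

valid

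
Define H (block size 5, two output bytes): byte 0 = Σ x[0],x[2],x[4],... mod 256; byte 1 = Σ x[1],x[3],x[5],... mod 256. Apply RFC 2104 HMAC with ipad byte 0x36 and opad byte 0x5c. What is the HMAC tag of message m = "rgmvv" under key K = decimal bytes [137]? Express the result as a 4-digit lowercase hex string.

4ec0

Key decimal bytes [137] = 89 is 1 byte ≤ B = 5; zero-pad to 5 bytes: K' = 89 00 00 00 00.
K' ⊕ ipad = bf 36 36 36 36.  K' ⊕ opad = d5 5c 5c 5c 5c.
Inner input = (K'⊕ipad) ∥ m = bf 36 36 36 36 ∥ 72 67 6d 76 76.
Inner hash: even-index sum = 520 mod 256 = 8; odd-index sum = 449 mod 256 = 193 → 08 c1.
Outer input = (K'⊕opad) ∥ inner = d5 5c 5c 5c 5c ∥ 08 c1.
Outer hash (tag): even-index sum = 590 mod 256 = 78; odd-index sum = 192 mod 256 = 192 → 4e c0.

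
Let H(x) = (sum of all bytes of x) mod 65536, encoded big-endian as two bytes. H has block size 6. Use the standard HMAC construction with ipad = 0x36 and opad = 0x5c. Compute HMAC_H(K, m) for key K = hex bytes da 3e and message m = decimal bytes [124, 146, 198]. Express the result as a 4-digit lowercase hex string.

02fb

Key hex bytes da 3e is 2 bytes ≤ B = 6; zero-pad to 6 bytes: K' = da 3e 00 00 00 00.
K' ⊕ ipad = ec 08 36 36 36 36.  K' ⊕ opad = 86 62 5c 5c 5c 5c.
Inner input = (K'⊕ipad) ∥ m = ec 08 36 36 36 36 ∥ 7c 92 c6.
Inner hash: sum = 236+8+54+54+54+54+124+146+198 = 928 → 03 a0.
Outer input = (K'⊕opad) ∥ inner = 86 62 5c 5c 5c 5c ∥ 03 a0.
Outer hash (tag): sum = 134+98+92+92+92+92+3+160 = 763 → 02 fb.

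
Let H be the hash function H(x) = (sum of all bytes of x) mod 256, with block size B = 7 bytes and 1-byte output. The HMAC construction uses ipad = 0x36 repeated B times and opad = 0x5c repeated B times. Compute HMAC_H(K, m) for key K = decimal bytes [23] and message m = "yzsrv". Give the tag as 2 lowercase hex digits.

26

Key decimal bytes [23] = 17 is 1 byte ≤ B = 7; zero-pad to 7 bytes: K' = 17 00 00 00 00 00 00.
K' ⊕ ipad = 21 36 36 36 36 36 36.  K' ⊕ opad = 4b 5c 5c 5c 5c 5c 5c.
Inner input = (K'⊕ipad) ∥ m = 21 36 36 36 36 36 36 ∥ 79 7a 73 72 76.
Inner hash: sum = 33+54+54+54+54+54+54+121+122+115+114+118 = 947; mod 256 = 179 → b3.
Outer input = (K'⊕opad) ∥ inner = 4b 5c 5c 5c 5c 5c 5c ∥ b3.
Outer hash (tag): sum = 75+92+92+92+92+92+92+179 = 806; mod 256 = 38 → 26.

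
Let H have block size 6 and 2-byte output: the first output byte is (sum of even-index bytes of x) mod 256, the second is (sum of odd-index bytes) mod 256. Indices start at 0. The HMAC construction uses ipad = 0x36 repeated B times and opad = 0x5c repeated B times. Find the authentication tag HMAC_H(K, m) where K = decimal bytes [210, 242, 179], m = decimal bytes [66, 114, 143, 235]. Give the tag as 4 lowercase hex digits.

Key decimal bytes [210, 242, 179] = d2 f2 b3 is 3 bytes ≤ B = 6; zero-pad to 6 bytes: K' = d2 f2 b3 00 00 00.
K' ⊕ ipad = e4 c4 85 36 36 36.  K' ⊕ opad = 8e ae ef 5c 5c 5c.
Inner input = (K'⊕ipad) ∥ m = e4 c4 85 36 36 36 ∥ 42 72 8f eb.
Inner hash: even-index sum = 624 mod 256 = 112; odd-index sum = 653 mod 256 = 141 → 70 8d.
Outer input = (K'⊕opad) ∥ inner = 8e ae ef 5c 5c 5c ∥ 70 8d.
Outer hash (tag): even-index sum = 585 mod 256 = 73; odd-index sum = 499 mod 256 = 243 → 49 f3.

49f3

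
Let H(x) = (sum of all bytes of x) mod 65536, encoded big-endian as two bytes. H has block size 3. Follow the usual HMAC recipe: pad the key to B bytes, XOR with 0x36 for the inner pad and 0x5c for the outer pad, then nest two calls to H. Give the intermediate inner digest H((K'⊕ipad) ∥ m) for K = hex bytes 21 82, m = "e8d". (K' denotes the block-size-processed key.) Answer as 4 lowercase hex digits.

0202

Key hex bytes 21 82 is 2 bytes ≤ B = 3; zero-pad to 3 bytes: K' = 21 82 00.
K' ⊕ ipad = 17 b4 36.
Inner input = 17 b4 36 ∥ 65 38 64.
Inner hash: sum = 23+180+54+101+56+100 = 514 → 02 02.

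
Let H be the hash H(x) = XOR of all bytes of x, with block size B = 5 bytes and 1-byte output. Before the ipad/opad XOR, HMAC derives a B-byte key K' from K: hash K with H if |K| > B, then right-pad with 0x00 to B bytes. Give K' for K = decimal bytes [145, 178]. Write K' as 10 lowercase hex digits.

Key decimal bytes [145, 178] = 91 b2 is 2 bytes ≤ B = 5; zero-pad to 5 bytes: K' = 91 b2 00 00 00.

91b2000000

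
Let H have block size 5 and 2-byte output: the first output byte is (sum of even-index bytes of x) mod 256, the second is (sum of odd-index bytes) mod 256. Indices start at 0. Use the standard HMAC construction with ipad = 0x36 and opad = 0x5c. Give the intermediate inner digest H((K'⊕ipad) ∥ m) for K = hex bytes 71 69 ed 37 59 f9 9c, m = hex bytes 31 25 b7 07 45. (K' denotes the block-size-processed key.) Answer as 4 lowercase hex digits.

fd12

Key hex bytes 71 69 ed 37 59 f9 9c is 7 bytes > B = 5, so hash it first: H(key) = 53 99, then zero-pad to 5 bytes: K' = 53 99 00 00 00.
K' ⊕ ipad = 65 af 36 36 36.
Inner input = 65 af 36 36 36 ∥ 31 25 b7 07 45.
Inner hash: even-index sum = 253 mod 256 = 253; odd-index sum = 530 mod 256 = 18 → fd 12.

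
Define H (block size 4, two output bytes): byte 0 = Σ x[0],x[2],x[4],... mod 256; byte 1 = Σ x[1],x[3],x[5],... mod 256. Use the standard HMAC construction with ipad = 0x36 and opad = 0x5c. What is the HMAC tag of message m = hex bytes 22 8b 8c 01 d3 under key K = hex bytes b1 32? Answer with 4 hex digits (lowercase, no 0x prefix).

8790

Key hex bytes b1 32 is 2 bytes ≤ B = 4; zero-pad to 4 bytes: K' = b1 32 00 00.
K' ⊕ ipad = 87 04 36 36.  K' ⊕ opad = ed 6e 5c 5c.
Inner input = (K'⊕ipad) ∥ m = 87 04 36 36 ∥ 22 8b 8c 01 d3.
Inner hash: even-index sum = 574 mod 256 = 62; odd-index sum = 198 mod 256 = 198 → 3e c6.
Outer input = (K'⊕opad) ∥ inner = ed 6e 5c 5c ∥ 3e c6.
Outer hash (tag): even-index sum = 391 mod 256 = 135; odd-index sum = 400 mod 256 = 144 → 87 90.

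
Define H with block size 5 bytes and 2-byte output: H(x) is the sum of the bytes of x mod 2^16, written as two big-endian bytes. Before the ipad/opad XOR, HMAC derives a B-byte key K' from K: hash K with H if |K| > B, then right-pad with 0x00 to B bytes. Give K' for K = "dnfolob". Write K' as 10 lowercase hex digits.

|K| = 7 > B = 5, so first hash the key.
H(K): sum = 100+110+102+111+108+111+98 = 740 → 02 e4.
Zero-pad H(K) = 02 e4 to 5 bytes: K' = 02 e4 00 00 00.

02e4000000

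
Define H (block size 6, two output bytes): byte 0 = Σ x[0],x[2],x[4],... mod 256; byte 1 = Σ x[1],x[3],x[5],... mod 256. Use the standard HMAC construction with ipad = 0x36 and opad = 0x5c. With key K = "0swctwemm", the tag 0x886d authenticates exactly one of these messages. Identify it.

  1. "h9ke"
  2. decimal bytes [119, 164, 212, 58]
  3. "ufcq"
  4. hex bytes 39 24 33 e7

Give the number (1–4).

Key "0swctwemm" = 30 73 77 63 74 77 65 6d 6d is 9 bytes > B = 6, so hash it first: H(key) = ed ba, then zero-pad to 6 bytes: K' = ed ba 00 00 00 00.
K' ⊕ ipad = db 8c 36 36 36 36; K' ⊕ opad = b1 e6 5c 5c 5c 5c.
m1: inner = H(db 8c 36 36 36 36 68 39 6b 65) = 1a 96; tag = H(b1 e6 5c 5c 5c 5c 1a 96) = 8334
m2: inner = H(db 8c 36 36 36 36 77 a4 d4 3a) = 92 d6; tag = H(b1 e6 5c 5c 5c 5c 92 d6) = fb74
m3: inner = H(db 8c 36 36 36 36 75 66 63 71) = 1f cf; tag = H(b1 e6 5c 5c 5c 5c 1f cf) = 886d ← matches
m4: inner = H(db 8c 36 36 36 36 39 24 33 e7) = b3 03; tag = H(b1 e6 5c 5c 5c 5c b3 03) = 1ca1

3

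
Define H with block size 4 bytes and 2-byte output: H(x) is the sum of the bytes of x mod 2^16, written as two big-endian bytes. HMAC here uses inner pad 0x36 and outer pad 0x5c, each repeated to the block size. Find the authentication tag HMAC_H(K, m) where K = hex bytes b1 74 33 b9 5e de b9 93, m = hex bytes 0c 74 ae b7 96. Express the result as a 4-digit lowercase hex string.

02a0

Key hex bytes b1 74 33 b9 5e de b9 93 is 8 bytes > B = 4, so hash it first: H(key) = 04 99, then zero-pad to 4 bytes: K' = 04 99 00 00.
K' ⊕ ipad = 32 af 36 36.  K' ⊕ opad = 58 c5 5c 5c.
Inner input = (K'⊕ipad) ∥ m = 32 af 36 36 ∥ 0c 74 ae b7 96.
Inner hash: sum = 50+175+54+54+12+116+174+183+150 = 968 → 03 c8.
Outer input = (K'⊕opad) ∥ inner = 58 c5 5c 5c ∥ 03 c8.
Outer hash (tag): sum = 88+197+92+92+3+200 = 672 → 02 a0.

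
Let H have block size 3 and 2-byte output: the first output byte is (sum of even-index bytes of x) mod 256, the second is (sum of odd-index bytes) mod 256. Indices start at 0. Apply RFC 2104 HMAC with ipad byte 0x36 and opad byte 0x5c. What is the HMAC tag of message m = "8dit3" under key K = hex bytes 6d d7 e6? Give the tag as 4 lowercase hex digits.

a08e

Key hex bytes 6d d7 e6 is exactly B = 3 bytes: K' = 6d d7 e6.
K' ⊕ ipad = 5b e1 d0.  K' ⊕ opad = 31 8b ba.
Inner input = (K'⊕ipad) ∥ m = 5b e1 d0 ∥ 38 64 69 74 33.
Inner hash: even-index sum = 515 mod 256 = 3; odd-index sum = 437 mod 256 = 181 → 03 b5.
Outer input = (K'⊕opad) ∥ inner = 31 8b ba ∥ 03 b5.
Outer hash (tag): even-index sum = 416 mod 256 = 160; odd-index sum = 142 mod 256 = 142 → a0 8e.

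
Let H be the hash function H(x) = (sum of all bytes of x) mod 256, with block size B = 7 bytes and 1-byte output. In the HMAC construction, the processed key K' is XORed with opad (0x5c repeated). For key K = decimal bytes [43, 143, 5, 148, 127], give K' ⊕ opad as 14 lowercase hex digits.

77d359c8235c5c

Key decimal bytes [43, 143, 5, 148, 127] = 2b 8f 05 94 7f is 5 bytes ≤ B = 7; zero-pad to 7 bytes: K' = 2b 8f 05 94 7f 00 00.
XOR each byte with 0x5c: 2b⊕5c=77, 8f⊕5c=d3, 05⊕5c=59, 94⊕5c=c8, 7f⊕5c=23, 00⊕5c=5c, 00⊕5c=5c.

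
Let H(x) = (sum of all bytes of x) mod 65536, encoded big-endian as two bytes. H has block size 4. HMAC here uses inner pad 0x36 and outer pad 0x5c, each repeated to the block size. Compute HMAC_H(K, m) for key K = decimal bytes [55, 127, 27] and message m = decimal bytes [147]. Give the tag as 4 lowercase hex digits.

Key decimal bytes [55, 127, 27] = 37 7f 1b is 3 bytes ≤ B = 4; zero-pad to 4 bytes: K' = 37 7f 1b 00.
K' ⊕ ipad = 01 49 2d 36.  K' ⊕ opad = 6b 23 47 5c.
Inner input = (K'⊕ipad) ∥ m = 01 49 2d 36 ∥ 93.
Inner hash: sum = 1+73+45+54+147 = 320 → 01 40.
Outer input = (K'⊕opad) ∥ inner = 6b 23 47 5c ∥ 01 40.
Outer hash (tag): sum = 107+35+71+92+1+64 = 370 → 01 72.

0172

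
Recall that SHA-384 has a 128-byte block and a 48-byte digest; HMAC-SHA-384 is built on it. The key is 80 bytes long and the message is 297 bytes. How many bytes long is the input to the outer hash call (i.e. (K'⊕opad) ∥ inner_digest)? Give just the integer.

176

Key is 80 ≤ 128 bytes, zero-padded: |K'| = 128.
Outer input = (K'⊕opad) ∥ H(inner) → 128 + 48 = 176 bytes.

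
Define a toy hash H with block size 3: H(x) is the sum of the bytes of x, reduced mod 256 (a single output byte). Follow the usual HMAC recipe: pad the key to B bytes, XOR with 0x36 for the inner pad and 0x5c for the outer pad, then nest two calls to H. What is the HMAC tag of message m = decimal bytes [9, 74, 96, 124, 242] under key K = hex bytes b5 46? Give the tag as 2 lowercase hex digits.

Key hex bytes b5 46 is 2 bytes ≤ B = 3; zero-pad to 3 bytes: K' = b5 46 00.
K' ⊕ ipad = 83 70 36.  K' ⊕ opad = e9 1a 5c.
Inner input = (K'⊕ipad) ∥ m = 83 70 36 ∥ 09 4a 60 7c f2.
Inner hash: sum = 131+112+54+9+74+96+124+242 = 842; mod 256 = 74 → 4a.
Outer input = (K'⊕opad) ∥ inner = e9 1a 5c ∥ 4a.
Outer hash (tag): sum = 233+26+92+74 = 425; mod 256 = 169 → a9.

a9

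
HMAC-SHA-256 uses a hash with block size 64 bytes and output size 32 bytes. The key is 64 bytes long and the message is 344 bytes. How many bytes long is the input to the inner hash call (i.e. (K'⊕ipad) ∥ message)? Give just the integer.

Key is 64 ≤ 64 bytes, zero-padded: |K'| = 64.
Inner input = (K'⊕ipad) ∥ m → 64 + 344 = 408 bytes.

408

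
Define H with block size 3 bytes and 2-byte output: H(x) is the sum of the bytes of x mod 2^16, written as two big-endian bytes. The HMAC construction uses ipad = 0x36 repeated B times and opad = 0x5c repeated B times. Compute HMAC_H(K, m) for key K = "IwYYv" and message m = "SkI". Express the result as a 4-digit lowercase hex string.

Key "IwYYv" = 49 77 59 59 76 is 5 bytes > B = 3, so hash it first: H(key) = 01 e8, then zero-pad to 3 bytes: K' = 01 e8 00.
K' ⊕ ipad = 37 de 36.  K' ⊕ opad = 5d b4 5c.
Inner input = (K'⊕ipad) ∥ m = 37 de 36 ∥ 53 6b 49.
Inner hash: sum = 55+222+54+83+107+73 = 594 → 02 52.
Outer input = (K'⊕opad) ∥ inner = 5d b4 5c ∥ 02 52.
Outer hash (tag): sum = 93+180+92+2+82 = 449 → 01 c1.

01c1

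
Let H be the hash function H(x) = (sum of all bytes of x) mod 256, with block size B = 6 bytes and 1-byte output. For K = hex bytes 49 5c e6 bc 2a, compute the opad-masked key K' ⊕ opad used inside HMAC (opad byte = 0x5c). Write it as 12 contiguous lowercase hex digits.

Key hex bytes 49 5c e6 bc 2a is 5 bytes ≤ B = 6; zero-pad to 6 bytes: K' = 49 5c e6 bc 2a 00.
XOR each byte with 0x5c: 49⊕5c=15, 5c⊕5c=00, e6⊕5c=ba, bc⊕5c=e0, 2a⊕5c=76, 00⊕5c=5c.

1500bae0765c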